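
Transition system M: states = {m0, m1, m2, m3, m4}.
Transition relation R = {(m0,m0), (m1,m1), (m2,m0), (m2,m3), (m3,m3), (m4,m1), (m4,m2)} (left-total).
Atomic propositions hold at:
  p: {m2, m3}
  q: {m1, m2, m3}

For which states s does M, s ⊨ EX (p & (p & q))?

Sat(p & q) = {m2, m3}
Sat(p & (p & q)) = {m2, m3}
Sat(EX (p & (p & q))) = {s : some successor in {m2, m3}} = {m2, m3, m4}

{m2, m3, m4}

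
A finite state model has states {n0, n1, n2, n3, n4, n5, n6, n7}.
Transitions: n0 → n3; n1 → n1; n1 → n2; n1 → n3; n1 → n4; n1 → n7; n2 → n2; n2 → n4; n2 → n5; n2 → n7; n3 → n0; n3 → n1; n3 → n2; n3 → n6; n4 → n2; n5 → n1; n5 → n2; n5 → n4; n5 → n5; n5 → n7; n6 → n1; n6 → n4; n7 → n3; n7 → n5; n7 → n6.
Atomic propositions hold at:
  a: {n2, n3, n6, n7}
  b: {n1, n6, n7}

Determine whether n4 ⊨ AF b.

No

AF b: least fixpoint, start Z0 = {n1, n6, n7}, add states with every successor in Z. Already a fixed point.
Sat(AF b) = {n1, n6, n7}
n4 ∉ Sat(AF b) = {n1, n6, n7}, so the formula does not hold at n4.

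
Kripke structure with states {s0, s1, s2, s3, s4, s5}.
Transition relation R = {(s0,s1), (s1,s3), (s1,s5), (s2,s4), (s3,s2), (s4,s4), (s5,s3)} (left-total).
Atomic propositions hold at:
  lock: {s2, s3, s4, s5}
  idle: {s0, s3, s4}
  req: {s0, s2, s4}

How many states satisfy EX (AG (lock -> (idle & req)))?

Sat(idle & req) = {s0, s4}
Sat(lock -> (idle & req)) = {s0, s1, s4}
AG (lock -> (idle & req)): greatest fixpoint, start Z0 = {s0, s1, s4}, keep only states in Sat with every successor in Z. Z1 = {s0, s4}; Z2 = {s4}; fixed.
Sat(AG (lock -> (idle & req))) = {s4}
Sat(EX (AG (lock -> (idle & req)))) = {s : some successor in {s4}} = {s2, s4}
|Sat(EX (AG (lock -> (idle & req))))| = |{s2, s4}| = 2.

2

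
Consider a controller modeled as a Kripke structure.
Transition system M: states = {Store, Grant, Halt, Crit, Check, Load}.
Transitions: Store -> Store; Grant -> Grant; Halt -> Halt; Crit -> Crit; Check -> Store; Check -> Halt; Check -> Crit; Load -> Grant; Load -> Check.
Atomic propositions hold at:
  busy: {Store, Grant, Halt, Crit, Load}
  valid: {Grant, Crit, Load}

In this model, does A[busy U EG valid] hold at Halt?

No

EG valid: greatest fixpoint, start Z0 = {Grant, Crit, Load}, keep only states in Sat with some successor in Z. Already a fixed point.
Sat(EG valid) = {Grant, Crit, Load}
A[busy U EG valid]: least fixpoint, start Z0 = Sat(EG valid) = {Grant, Crit, Load}, add states in Sat(busy) with every successor in Z. Already a fixed point.
Sat(A[busy U EG valid]) = {Grant, Crit, Load}
Halt ∉ Sat(A[busy U EG valid]) = {Grant, Crit, Load}, so the formula does not hold at Halt.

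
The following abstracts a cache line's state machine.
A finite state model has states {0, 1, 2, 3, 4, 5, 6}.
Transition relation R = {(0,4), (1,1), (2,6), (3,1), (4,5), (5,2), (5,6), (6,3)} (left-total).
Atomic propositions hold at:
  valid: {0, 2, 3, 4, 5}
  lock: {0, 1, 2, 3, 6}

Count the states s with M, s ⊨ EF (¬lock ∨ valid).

Sat(¬lock) = {4, 5}
Sat(¬lock ∨ valid) = {0, 2, 3, 4, 5}
EF (¬lock ∨ valid): least fixpoint, start Z0 = {0, 2, 3, 4, 5}, add states with some successor in Z. Z1 = {0, 2, 3, 4, 5, 6}; fixed.
Sat(EF (¬lock ∨ valid)) = {0, 2, 3, 4, 5, 6}
|Sat(EF (¬lock ∨ valid))| = |{0, 2, 3, 4, 5, 6}| = 6.

6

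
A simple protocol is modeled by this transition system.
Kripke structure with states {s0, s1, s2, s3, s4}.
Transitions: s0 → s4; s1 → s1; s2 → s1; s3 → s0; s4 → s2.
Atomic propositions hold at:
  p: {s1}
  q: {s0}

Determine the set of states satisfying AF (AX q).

Sat(AX q) = {s : every successor in {s0}} = {s3}
AF (AX q): least fixpoint, start Z0 = {s3}, add states with every successor in Z. Already a fixed point.
Sat(AF (AX q)) = {s3}

{s3}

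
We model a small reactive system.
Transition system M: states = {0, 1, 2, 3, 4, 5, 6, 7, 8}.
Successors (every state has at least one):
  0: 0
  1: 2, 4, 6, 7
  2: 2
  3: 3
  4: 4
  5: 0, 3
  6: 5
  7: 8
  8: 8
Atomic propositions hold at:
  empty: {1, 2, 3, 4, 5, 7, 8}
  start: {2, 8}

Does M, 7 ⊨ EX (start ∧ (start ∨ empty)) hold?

Yes

Sat(start ∨ empty) = {1, 2, 3, 4, 5, 7, 8}
Sat(start ∧ (start ∨ empty)) = {2, 8}
Sat(EX (start ∧ (start ∨ empty))) = {s : some successor in {2, 8}} = {1, 2, 7, 8}
7 ∈ Sat(EX (start ∧ (start ∨ empty))) = {1, 2, 7, 8}, so the formula holds at 7.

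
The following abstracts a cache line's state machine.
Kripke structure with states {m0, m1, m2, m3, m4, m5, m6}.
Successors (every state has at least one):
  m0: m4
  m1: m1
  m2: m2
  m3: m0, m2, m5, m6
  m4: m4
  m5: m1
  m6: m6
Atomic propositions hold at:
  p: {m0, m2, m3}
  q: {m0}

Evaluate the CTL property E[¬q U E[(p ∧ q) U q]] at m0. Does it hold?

Yes

Sat(¬q) = {m1, m2, m3, m4, m5, m6}
Sat(p ∧ q) = {m0}
E[(p ∧ q) U q]: least fixpoint, start Z0 = Sat(q) = {m0}, add states in Sat(p ∧ q) with some successor in Z. Already a fixed point.
Sat(E[(p ∧ q) U q]) = {m0}
E[¬q U E[(p ∧ q) U q]]: least fixpoint, start Z0 = Sat(E[(p ∧ q) U q]) = {m0}, add states in Sat(¬q) with some successor in Z. Z1 = {m0, m3}; fixed.
Sat(E[¬q U E[(p ∧ q) U q]]) = {m0, m3}
m0 ∈ Sat(E[¬q U E[(p ∧ q) U q]]) = {m0, m3}, so the formula holds at m0.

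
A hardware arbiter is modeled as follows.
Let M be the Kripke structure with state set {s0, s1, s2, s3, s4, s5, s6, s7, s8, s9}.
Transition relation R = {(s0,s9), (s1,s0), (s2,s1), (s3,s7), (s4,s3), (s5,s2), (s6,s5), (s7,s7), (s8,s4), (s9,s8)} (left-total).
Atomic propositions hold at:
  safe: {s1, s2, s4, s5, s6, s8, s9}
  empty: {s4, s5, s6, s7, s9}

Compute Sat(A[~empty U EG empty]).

{s3, s7}

Sat(~empty) = {s0, s1, s2, s3, s8}
EG empty: greatest fixpoint, start Z0 = {s4, s5, s6, s7, s9}, keep only states in Sat with some successor in Z. Z1 = {s6, s7}; Z2 = {s7}; fixed.
Sat(EG empty) = {s7}
A[~empty U EG empty]: least fixpoint, start Z0 = Sat(EG empty) = {s7}, add states in Sat(~empty) with every successor in Z. Z1 = {s3, s7}; fixed.
Sat(A[~empty U EG empty]) = {s3, s7}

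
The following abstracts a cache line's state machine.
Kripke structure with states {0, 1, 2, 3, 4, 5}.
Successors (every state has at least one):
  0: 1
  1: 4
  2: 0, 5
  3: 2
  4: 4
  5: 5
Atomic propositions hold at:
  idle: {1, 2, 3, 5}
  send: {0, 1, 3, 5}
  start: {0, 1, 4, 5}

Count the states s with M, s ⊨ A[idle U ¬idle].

Sat(¬idle) = {0, 4}
A[idle U ¬idle]: least fixpoint, start Z0 = Sat(¬idle) = {0, 4}, add states in Sat(idle) with every successor in Z. Z1 = {0, 1, 4}; fixed.
Sat(A[idle U ¬idle]) = {0, 1, 4}
|Sat(A[idle U ¬idle])| = |{0, 1, 4}| = 3.

3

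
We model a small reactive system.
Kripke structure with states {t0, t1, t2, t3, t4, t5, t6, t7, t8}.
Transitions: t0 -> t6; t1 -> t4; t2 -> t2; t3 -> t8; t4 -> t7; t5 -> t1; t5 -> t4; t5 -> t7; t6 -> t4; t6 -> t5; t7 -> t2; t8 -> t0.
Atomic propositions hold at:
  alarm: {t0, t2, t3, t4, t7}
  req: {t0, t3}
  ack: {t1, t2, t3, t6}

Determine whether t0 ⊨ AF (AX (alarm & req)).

Sat(alarm & req) = {t0, t3}
Sat(AX (alarm & req)) = {s : every successor in {t0, t3}} = {t8}
AF (AX (alarm & req)): least fixpoint, start Z0 = {t8}, add states with every successor in Z. Z1 = {t3, t8}; fixed.
Sat(AF (AX (alarm & req))) = {t3, t8}
t0 ∉ Sat(AF (AX (alarm & req))) = {t3, t8}, so the formula does not hold at t0.

No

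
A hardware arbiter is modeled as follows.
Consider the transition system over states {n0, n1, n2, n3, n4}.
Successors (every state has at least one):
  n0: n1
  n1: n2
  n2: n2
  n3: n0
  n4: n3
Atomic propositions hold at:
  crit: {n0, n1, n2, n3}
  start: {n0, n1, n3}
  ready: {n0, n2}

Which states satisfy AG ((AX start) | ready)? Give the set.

{n2}

Sat(AX start) = {s : every successor in {n0, n1, n3}} = {n0, n3, n4}
Sat((AX start) | ready) = {n0, n2, n3, n4}
AG ((AX start) | ready): greatest fixpoint, start Z0 = {n0, n2, n3, n4}, keep only states in Sat with every successor in Z. Z1 = {n2, n3, n4}; Z2 = {n2, n4}; Z3 = {n2}; fixed.
Sat(AG ((AX start) | ready)) = {n2}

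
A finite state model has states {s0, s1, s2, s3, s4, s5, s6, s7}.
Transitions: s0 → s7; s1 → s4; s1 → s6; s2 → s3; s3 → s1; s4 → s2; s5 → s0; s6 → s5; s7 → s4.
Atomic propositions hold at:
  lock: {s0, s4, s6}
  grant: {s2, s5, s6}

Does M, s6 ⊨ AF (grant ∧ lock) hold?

Yes

Sat(grant ∧ lock) = {s6}
AF (grant ∧ lock): least fixpoint, start Z0 = {s6}, add states with every successor in Z. Already a fixed point.
Sat(AF (grant ∧ lock)) = {s6}
s6 ∈ Sat(AF (grant ∧ lock)) = {s6}, so the formula holds at s6.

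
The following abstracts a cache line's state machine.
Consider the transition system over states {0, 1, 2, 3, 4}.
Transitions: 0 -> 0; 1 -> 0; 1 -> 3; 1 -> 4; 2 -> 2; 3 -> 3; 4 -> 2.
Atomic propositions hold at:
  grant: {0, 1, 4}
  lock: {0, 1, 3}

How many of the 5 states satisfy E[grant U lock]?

E[grant U lock]: least fixpoint, start Z0 = Sat(lock) = {0, 1, 3}, add states in Sat(grant) with some successor in Z. Already a fixed point.
Sat(E[grant U lock]) = {0, 1, 3}
|Sat(E[grant U lock])| = |{0, 1, 3}| = 3.

3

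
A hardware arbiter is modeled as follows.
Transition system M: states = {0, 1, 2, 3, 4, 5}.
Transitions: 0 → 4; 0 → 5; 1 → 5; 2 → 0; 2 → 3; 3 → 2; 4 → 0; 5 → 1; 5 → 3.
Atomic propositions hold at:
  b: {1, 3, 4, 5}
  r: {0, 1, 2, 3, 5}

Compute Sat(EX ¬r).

{0}

Sat(¬r) = {4}
Sat(EX ¬r) = {s : some successor in {4}} = {0}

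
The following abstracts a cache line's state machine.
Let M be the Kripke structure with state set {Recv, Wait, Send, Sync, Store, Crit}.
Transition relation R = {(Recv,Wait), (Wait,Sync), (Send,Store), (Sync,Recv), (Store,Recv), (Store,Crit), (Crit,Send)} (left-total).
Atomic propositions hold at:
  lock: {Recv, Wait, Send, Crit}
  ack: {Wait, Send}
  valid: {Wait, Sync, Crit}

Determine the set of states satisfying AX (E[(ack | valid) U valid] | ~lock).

{Recv, Wait, Send}

Sat(ack | valid) = {Wait, Send, Sync, Crit}
E[(ack | valid) U valid]: least fixpoint, start Z0 = Sat(valid) = {Wait, Sync, Crit}, add states in Sat(ack | valid) with some successor in Z. Already a fixed point.
Sat(E[(ack | valid) U valid]) = {Wait, Sync, Crit}
Sat(~lock) = {Sync, Store}
Sat(E[(ack | valid) U valid] | ~lock) = {Wait, Sync, Store, Crit}
Sat(AX (E[(ack | valid) U valid] | ~lock)) = {s : every successor in {Wait, Sync, Store, Crit}} = {Recv, Wait, Send}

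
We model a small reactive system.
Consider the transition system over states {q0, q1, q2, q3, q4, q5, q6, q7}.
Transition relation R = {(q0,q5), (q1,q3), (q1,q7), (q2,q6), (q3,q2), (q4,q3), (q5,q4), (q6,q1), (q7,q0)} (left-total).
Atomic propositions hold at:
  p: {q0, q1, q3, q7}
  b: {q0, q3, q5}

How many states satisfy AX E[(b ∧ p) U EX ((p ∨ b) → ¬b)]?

Sat(b ∧ p) = {q0, q3}
Sat(p ∨ b) = {q0, q1, q3, q5, q7}
Sat(¬b) = {q1, q2, q4, q6, q7}
Sat((p ∨ b) → ¬b) = {q1, q2, q4, q6, q7}
Sat(EX ((p ∨ b) → ¬b)) = {s : some successor in {q1, q2, q4, q6, q7}} = {q1, q2, q3, q5, q6}
E[(b ∧ p) U EX ((p ∨ b) → ¬b)]: least fixpoint, start Z0 = Sat(EX ((p ∨ b) → ¬b)) = {q1, q2, q3, q5, q6}, add states in Sat(b ∧ p) with some successor in Z. Z1 = {q0, q1, q2, q3, q5, q6}; fixed.
Sat(E[(b ∧ p) U EX ((p ∨ b) → ¬b)]) = {q0, q1, q2, q3, q5, q6}
Sat(AX E[(b ∧ p) U EX ((p ∨ b) → ¬b)]) = {s : every successor in {q0, q1, q2, q3, q5, q6}} = {q0, q2, q3, q4, q6, q7}
|Sat(AX E[(b ∧ p) U EX ((p ∨ b) → ¬b)])| = |{q0, q2, q3, q4, q6, q7}| = 6.

6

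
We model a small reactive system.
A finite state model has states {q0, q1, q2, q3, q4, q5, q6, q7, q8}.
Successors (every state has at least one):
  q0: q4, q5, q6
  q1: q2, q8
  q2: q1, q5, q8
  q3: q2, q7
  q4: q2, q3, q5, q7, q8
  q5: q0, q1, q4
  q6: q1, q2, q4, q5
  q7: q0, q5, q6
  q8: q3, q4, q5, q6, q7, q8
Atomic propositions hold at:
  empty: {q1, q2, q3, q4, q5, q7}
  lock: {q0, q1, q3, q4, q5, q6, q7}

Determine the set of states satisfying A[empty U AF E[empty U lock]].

E[empty U lock]: least fixpoint, start Z0 = Sat(lock) = {q0, q1, q3, q4, q5, q6, q7}, add states in Sat(empty) with some successor in Z. Z1 = {q0, q1, q2, q3, q4, q5, q6, q7}; fixed.
Sat(E[empty U lock]) = {q0, q1, q2, q3, q4, q5, q6, q7}
AF E[empty U lock]: least fixpoint, start Z0 = {q0, q1, q2, q3, q4, q5, q6, q7}, add states with every successor in Z. Already a fixed point.
Sat(AF E[empty U lock]) = {q0, q1, q2, q3, q4, q5, q6, q7}
A[empty U AF E[empty U lock]]: least fixpoint, start Z0 = Sat(AF E[empty U lock]) = {q0, q1, q2, q3, q4, q5, q6, q7}, add states in Sat(empty) with every successor in Z. Already a fixed point.
Sat(A[empty U AF E[empty U lock]]) = {q0, q1, q2, q3, q4, q5, q6, q7}

{q0, q1, q2, q3, q4, q5, q6, q7}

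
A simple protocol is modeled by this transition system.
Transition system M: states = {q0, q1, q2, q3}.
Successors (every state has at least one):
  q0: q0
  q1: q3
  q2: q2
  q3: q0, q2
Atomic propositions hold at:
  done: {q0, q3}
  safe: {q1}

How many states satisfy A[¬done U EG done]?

3

Sat(¬done) = {q1, q2}
EG done: greatest fixpoint, start Z0 = {q0, q3}, keep only states in Sat with some successor in Z. Already a fixed point.
Sat(EG done) = {q0, q3}
A[¬done U EG done]: least fixpoint, start Z0 = Sat(EG done) = {q0, q3}, add states in Sat(¬done) with every successor in Z. Z1 = {q0, q1, q3}; fixed.
Sat(A[¬done U EG done]) = {q0, q1, q3}
|Sat(A[¬done U EG done])| = |{q0, q1, q3}| = 3.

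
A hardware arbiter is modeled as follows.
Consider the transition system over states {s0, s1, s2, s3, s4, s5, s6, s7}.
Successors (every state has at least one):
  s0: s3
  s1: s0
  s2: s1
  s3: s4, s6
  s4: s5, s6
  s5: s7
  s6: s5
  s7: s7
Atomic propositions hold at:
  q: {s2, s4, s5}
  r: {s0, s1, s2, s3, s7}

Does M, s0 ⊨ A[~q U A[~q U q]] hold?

Sat(~q) = {s0, s1, s3, s6, s7}
A[~q U q]: least fixpoint, start Z0 = Sat(q) = {s2, s4, s5}, add states in Sat(~q) with every successor in Z. Z1 = {s2, s4, s5, s6}; Z2 = {s2, s3, s4, s5, s6}; Z3 = {s0, s2, s3, s4, s5, s6}; Z4 = {s0, s1, s2, s3, s4, s5, s6}; fixed.
Sat(A[~q U q]) = {s0, s1, s2, s3, s4, s5, s6}
A[~q U A[~q U q]]: least fixpoint, start Z0 = Sat(A[~q U q]) = {s0, s1, s2, s3, s4, s5, s6}, add states in Sat(~q) with every successor in Z. Already a fixed point.
Sat(A[~q U A[~q U q]]) = {s0, s1, s2, s3, s4, s5, s6}
s0 ∈ Sat(A[~q U A[~q U q]]) = {s0, s1, s2, s3, s4, s5, s6}, so the formula holds at s0.

Yes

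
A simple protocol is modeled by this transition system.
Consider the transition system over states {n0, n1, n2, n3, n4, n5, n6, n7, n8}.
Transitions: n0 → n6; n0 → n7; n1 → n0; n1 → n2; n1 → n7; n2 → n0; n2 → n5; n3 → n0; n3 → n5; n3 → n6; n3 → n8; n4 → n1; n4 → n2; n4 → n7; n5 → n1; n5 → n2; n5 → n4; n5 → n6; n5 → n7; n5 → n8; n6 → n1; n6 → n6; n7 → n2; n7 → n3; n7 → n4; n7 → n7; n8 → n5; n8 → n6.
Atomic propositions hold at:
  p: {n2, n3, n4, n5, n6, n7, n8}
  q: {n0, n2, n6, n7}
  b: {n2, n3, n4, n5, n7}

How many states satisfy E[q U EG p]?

EG p: greatest fixpoint, start Z0 = {n2, n3, n4, n5, n6, n7, n8}, keep only states in Sat with some successor in Z. Already a fixed point.
Sat(EG p) = {n2, n3, n4, n5, n6, n7, n8}
E[q U EG p]: least fixpoint, start Z0 = Sat(EG p) = {n2, n3, n4, n5, n6, n7, n8}, add states in Sat(q) with some successor in Z. Z1 = {n0, n2, n3, n4, n5, n6, n7, n8}; fixed.
Sat(E[q U EG p]) = {n0, n2, n3, n4, n5, n6, n7, n8}
|Sat(E[q U EG p])| = |{n0, n2, n3, n4, n5, n6, n7, n8}| = 8.

8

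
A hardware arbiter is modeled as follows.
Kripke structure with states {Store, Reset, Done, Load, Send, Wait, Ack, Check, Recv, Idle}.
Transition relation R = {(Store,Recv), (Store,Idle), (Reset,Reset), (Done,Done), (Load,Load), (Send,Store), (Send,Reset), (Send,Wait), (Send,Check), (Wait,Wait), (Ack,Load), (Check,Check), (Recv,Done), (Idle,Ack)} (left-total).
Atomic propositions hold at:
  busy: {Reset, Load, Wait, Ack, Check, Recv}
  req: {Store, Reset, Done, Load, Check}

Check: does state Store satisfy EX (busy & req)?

Sat(busy & req) = {Reset, Load, Check}
Sat(EX (busy & req)) = {s : some successor in {Reset, Load, Check}} = {Reset, Load, Send, Ack, Check}
Store ∉ Sat(EX (busy & req)) = {Reset, Load, Send, Ack, Check}, so the formula does not hold at Store.

No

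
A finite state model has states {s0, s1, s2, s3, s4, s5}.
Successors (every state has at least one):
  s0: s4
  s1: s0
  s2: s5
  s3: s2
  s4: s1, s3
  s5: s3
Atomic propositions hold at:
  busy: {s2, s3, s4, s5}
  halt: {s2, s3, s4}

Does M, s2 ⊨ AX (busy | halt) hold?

Sat(busy | halt) = {s2, s3, s4, s5}
Sat(AX (busy | halt)) = {s : every successor in {s2, s3, s4, s5}} = {s0, s2, s3, s5}
s2 ∈ Sat(AX (busy | halt)) = {s0, s2, s3, s5}, so the formula holds at s2.

Yes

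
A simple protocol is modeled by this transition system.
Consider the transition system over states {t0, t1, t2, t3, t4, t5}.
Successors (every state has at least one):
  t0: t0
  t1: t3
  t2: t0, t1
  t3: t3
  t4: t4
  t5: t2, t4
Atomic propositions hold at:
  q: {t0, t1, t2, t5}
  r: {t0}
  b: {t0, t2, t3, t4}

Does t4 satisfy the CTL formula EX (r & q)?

No

Sat(r & q) = {t0}
Sat(EX (r & q)) = {s : some successor in {t0}} = {t0, t2}
t4 ∉ Sat(EX (r & q)) = {t0, t2}, so the formula does not hold at t4.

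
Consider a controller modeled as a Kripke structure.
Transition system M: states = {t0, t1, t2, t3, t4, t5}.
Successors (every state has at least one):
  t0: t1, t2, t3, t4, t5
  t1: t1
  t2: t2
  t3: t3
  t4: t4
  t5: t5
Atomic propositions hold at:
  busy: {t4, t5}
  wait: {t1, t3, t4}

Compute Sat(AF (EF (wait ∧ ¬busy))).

{t0, t1, t3}

Sat(¬busy) = {t0, t1, t2, t3}
Sat(wait ∧ ¬busy) = {t1, t3}
EF (wait ∧ ¬busy): least fixpoint, start Z0 = {t1, t3}, add states with some successor in Z. Z1 = {t0, t1, t3}; fixed.
Sat(EF (wait ∧ ¬busy)) = {t0, t1, t3}
AF (EF (wait ∧ ¬busy)): least fixpoint, start Z0 = {t0, t1, t3}, add states with every successor in Z. Already a fixed point.
Sat(AF (EF (wait ∧ ¬busy))) = {t0, t1, t3}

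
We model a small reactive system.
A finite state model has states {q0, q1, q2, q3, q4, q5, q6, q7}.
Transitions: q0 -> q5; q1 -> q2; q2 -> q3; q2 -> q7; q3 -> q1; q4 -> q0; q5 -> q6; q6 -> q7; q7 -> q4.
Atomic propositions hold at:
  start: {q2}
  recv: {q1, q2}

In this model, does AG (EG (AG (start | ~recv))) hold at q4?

Yes

Sat(~recv) = {q0, q3, q4, q5, q6, q7}
Sat(start | ~recv) = {q0, q2, q3, q4, q5, q6, q7}
AG (start | ~recv): greatest fixpoint, start Z0 = {q0, q2, q3, q4, q5, q6, q7}, keep only states in Sat with every successor in Z. Z1 = {q0, q2, q4, q5, q6, q7}; Z2 = {q0, q4, q5, q6, q7}; fixed.
Sat(AG (start | ~recv)) = {q0, q4, q5, q6, q7}
EG (AG (start | ~recv)): greatest fixpoint, start Z0 = {q0, q4, q5, q6, q7}, keep only states in Sat with some successor in Z. Already a fixed point.
Sat(EG (AG (start | ~recv))) = {q0, q4, q5, q6, q7}
AG (EG (AG (start | ~recv))): greatest fixpoint, start Z0 = {q0, q4, q5, q6, q7}, keep only states in Sat with every successor in Z. Already a fixed point.
Sat(AG (EG (AG (start | ~recv)))) = {q0, q4, q5, q6, q7}
q4 ∈ Sat(AG (EG (AG (start | ~recv)))) = {q0, q4, q5, q6, q7}, so the formula holds at q4.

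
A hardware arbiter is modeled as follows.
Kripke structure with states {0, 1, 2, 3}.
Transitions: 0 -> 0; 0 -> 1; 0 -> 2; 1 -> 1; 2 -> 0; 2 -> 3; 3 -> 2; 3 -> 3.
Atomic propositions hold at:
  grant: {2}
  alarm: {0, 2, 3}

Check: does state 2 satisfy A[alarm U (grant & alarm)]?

Yes

Sat(grant & alarm) = {2}
A[alarm U (grant & alarm)]: least fixpoint, start Z0 = Sat((grant & alarm)) = {2}, add states in Sat(alarm) with every successor in Z. Already a fixed point.
Sat(A[alarm U (grant & alarm)]) = {2}
2 ∈ Sat(A[alarm U (grant & alarm)]) = {2}, so the formula holds at 2.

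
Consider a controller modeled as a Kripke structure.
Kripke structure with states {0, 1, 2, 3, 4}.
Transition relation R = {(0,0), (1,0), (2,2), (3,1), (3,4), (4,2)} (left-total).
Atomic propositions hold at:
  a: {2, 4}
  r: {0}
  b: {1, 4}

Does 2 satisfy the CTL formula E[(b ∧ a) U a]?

Yes

Sat(b ∧ a) = {4}
E[(b ∧ a) U a]: least fixpoint, start Z0 = Sat(a) = {2, 4}, add states in Sat(b ∧ a) with some successor in Z. Already a fixed point.
Sat(E[(b ∧ a) U a]) = {2, 4}
2 ∈ Sat(E[(b ∧ a) U a]) = {2, 4}, so the formula holds at 2.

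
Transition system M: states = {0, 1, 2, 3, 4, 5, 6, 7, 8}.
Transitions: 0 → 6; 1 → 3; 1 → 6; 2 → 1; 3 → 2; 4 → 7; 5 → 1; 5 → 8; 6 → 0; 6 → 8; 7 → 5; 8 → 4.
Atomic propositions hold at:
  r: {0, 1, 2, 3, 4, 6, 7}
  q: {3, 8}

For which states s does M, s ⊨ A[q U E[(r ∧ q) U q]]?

{3, 8}

Sat(r ∧ q) = {3}
E[(r ∧ q) U q]: least fixpoint, start Z0 = Sat(q) = {3, 8}, add states in Sat(r ∧ q) with some successor in Z. Already a fixed point.
Sat(E[(r ∧ q) U q]) = {3, 8}
A[q U E[(r ∧ q) U q]]: least fixpoint, start Z0 = Sat(E[(r ∧ q) U q]) = {3, 8}, add states in Sat(q) with every successor in Z. Already a fixed point.
Sat(A[q U E[(r ∧ q) U q]]) = {3, 8}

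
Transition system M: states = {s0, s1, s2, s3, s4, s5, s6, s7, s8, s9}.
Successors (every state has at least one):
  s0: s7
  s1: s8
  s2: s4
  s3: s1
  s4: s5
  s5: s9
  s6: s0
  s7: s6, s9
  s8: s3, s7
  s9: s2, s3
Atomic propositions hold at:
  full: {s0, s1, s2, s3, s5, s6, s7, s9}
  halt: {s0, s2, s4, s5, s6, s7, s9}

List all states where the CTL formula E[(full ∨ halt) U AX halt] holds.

Sat(full ∨ halt) = {s0, s1, s2, s3, s4, s5, s6, s7, s9}
Sat(AX halt) = {s : every successor in {s0, s2, s4, s5, s6, s7, s9}} = {s0, s2, s4, s5, s6, s7}
E[(full ∨ halt) U AX halt]: least fixpoint, start Z0 = Sat(AX halt) = {s0, s2, s4, s5, s6, s7}, add states in Sat(full ∨ halt) with some successor in Z. Z1 = {s0, s2, s4, s5, s6, s7, s9}; fixed.
Sat(E[(full ∨ halt) U AX halt]) = {s0, s2, s4, s5, s6, s7, s9}

{s0, s2, s4, s5, s6, s7, s9}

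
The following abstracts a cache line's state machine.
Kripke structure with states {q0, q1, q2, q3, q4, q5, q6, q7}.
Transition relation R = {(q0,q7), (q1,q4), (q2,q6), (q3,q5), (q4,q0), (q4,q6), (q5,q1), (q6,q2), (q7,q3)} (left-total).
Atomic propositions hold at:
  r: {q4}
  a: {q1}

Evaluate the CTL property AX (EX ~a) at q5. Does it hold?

Sat(~a) = {q0, q2, q3, q4, q5, q6, q7}
Sat(EX ~a) = {s : some successor in {q0, q2, q3, q4, q5, q6, q7}} = {q0, q1, q2, q3, q4, q6, q7}
Sat(AX (EX ~a)) = {s : every successor in {q0, q1, q2, q3, q4, q6, q7}} = {q0, q1, q2, q4, q5, q6, q7}
q5 ∈ Sat(AX (EX ~a)) = {q0, q1, q2, q4, q5, q6, q7}, so the formula holds at q5.

Yes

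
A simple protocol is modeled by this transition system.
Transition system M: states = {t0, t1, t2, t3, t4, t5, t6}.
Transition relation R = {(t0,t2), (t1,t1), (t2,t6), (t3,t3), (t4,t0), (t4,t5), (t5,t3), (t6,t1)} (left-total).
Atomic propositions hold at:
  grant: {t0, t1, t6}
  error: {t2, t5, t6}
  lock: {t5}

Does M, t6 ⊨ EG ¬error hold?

Sat(¬error) = {t0, t1, t3, t4}
EG ¬error: greatest fixpoint, start Z0 = {t0, t1, t3, t4}, keep only states in Sat with some successor in Z. Z1 = {t1, t3, t4}; Z2 = {t1, t3}; fixed.
Sat(EG ¬error) = {t1, t3}
t6 ∉ Sat(EG ¬error) = {t1, t3}, so the formula does not hold at t6.

No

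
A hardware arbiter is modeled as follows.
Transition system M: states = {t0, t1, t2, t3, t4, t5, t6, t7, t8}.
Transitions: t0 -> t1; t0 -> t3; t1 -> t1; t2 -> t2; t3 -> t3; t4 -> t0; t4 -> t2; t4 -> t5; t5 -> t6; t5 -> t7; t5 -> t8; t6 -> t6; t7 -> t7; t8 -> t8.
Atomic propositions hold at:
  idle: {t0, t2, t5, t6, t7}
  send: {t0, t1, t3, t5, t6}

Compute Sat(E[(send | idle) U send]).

Sat(send | idle) = {t0, t1, t2, t3, t5, t6, t7}
E[(send | idle) U send]: least fixpoint, start Z0 = Sat(send) = {t0, t1, t3, t5, t6}, add states in Sat(send | idle) with some successor in Z. Already a fixed point.
Sat(E[(send | idle) U send]) = {t0, t1, t3, t5, t6}

{t0, t1, t3, t5, t6}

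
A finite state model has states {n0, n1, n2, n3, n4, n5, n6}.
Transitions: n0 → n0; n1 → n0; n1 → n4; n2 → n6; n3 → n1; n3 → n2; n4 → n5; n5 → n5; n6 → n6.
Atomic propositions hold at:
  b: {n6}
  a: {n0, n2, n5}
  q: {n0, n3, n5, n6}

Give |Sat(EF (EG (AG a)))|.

AG a: greatest fixpoint, start Z0 = {n0, n2, n5}, keep only states in Sat with every successor in Z. Z1 = {n0, n5}; fixed.
Sat(AG a) = {n0, n5}
EG (AG a): greatest fixpoint, start Z0 = {n0, n5}, keep only states in Sat with some successor in Z. Already a fixed point.
Sat(EG (AG a)) = {n0, n5}
EF (EG (AG a)): least fixpoint, start Z0 = {n0, n5}, add states with some successor in Z. Z1 = {n0, n1, n4, n5}; Z2 = {n0, n1, n3, n4, n5}; fixed.
Sat(EF (EG (AG a))) = {n0, n1, n3, n4, n5}
|Sat(EF (EG (AG a)))| = |{n0, n1, n3, n4, n5}| = 5.

5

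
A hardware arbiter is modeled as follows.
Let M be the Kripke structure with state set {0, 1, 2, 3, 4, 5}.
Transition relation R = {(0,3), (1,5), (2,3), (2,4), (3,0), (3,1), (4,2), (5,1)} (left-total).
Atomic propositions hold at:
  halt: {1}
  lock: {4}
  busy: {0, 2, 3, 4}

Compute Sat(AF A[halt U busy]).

{0, 2, 3, 4}

A[halt U busy]: least fixpoint, start Z0 = Sat(busy) = {0, 2, 3, 4}, add states in Sat(halt) with every successor in Z. Already a fixed point.
Sat(A[halt U busy]) = {0, 2, 3, 4}
AF A[halt U busy]: least fixpoint, start Z0 = {0, 2, 3, 4}, add states with every successor in Z. Already a fixed point.
Sat(AF A[halt U busy]) = {0, 2, 3, 4}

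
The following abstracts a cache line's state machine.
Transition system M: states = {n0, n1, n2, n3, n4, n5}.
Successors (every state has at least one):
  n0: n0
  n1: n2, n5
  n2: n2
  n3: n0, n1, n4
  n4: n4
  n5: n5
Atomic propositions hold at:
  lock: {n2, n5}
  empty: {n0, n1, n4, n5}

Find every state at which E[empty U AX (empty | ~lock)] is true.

{n0, n1, n3, n4, n5}

Sat(~lock) = {n0, n1, n3, n4}
Sat(empty | ~lock) = {n0, n1, n3, n4, n5}
Sat(AX (empty | ~lock)) = {s : every successor in {n0, n1, n3, n4, n5}} = {n0, n3, n4, n5}
E[empty U AX (empty | ~lock)]: least fixpoint, start Z0 = Sat(AX (empty | ~lock)) = {n0, n3, n4, n5}, add states in Sat(empty) with some successor in Z. Z1 = {n0, n1, n3, n4, n5}; fixed.
Sat(E[empty U AX (empty | ~lock)]) = {n0, n1, n3, n4, n5}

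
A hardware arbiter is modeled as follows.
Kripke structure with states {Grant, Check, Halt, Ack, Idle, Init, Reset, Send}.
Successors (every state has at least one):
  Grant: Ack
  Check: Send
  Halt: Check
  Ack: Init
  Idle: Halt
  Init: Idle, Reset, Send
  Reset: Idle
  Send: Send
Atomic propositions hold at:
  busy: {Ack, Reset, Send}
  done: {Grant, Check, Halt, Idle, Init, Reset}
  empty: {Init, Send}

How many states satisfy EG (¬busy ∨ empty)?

5

Sat(¬busy) = {Grant, Check, Halt, Idle, Init}
Sat(¬busy ∨ empty) = {Grant, Check, Halt, Idle, Init, Send}
EG (¬busy ∨ empty): greatest fixpoint, start Z0 = {Grant, Check, Halt, Idle, Init, Send}, keep only states in Sat with some successor in Z. Z1 = {Check, Halt, Idle, Init, Send}; fixed.
Sat(EG (¬busy ∨ empty)) = {Check, Halt, Idle, Init, Send}
|Sat(EG (¬busy ∨ empty))| = |{Check, Halt, Idle, Init, Send}| = 5.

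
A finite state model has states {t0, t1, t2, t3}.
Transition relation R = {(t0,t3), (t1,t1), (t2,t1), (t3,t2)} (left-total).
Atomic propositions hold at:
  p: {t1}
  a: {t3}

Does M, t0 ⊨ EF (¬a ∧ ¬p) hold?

Yes

Sat(¬a) = {t0, t1, t2}
Sat(¬p) = {t0, t2, t3}
Sat(¬a ∧ ¬p) = {t0, t2}
EF (¬a ∧ ¬p): least fixpoint, start Z0 = {t0, t2}, add states with some successor in Z. Z1 = {t0, t2, t3}; fixed.
Sat(EF (¬a ∧ ¬p)) = {t0, t2, t3}
t0 ∈ Sat(EF (¬a ∧ ¬p)) = {t0, t2, t3}, so the formula holds at t0.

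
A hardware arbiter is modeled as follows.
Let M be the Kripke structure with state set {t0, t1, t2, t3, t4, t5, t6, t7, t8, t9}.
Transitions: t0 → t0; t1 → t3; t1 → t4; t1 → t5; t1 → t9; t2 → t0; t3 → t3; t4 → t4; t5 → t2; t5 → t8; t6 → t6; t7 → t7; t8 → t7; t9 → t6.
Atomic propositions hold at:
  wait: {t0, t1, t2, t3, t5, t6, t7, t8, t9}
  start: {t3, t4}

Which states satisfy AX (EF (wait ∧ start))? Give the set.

{t3}

Sat(wait ∧ start) = {t3}
EF (wait ∧ start): least fixpoint, start Z0 = {t3}, add states with some successor in Z. Z1 = {t1, t3}; fixed.
Sat(EF (wait ∧ start)) = {t1, t3}
Sat(AX (EF (wait ∧ start))) = {s : every successor in {t1, t3}} = {t3}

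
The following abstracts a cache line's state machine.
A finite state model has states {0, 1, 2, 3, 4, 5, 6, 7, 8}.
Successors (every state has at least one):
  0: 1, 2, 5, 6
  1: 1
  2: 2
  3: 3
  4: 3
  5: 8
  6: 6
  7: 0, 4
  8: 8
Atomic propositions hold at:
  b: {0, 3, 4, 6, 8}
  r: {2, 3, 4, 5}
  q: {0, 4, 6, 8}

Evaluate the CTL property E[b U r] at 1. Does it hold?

No

E[b U r]: least fixpoint, start Z0 = Sat(r) = {2, 3, 4, 5}, add states in Sat(b) with some successor in Z. Z1 = {0, 2, 3, 4, 5}; fixed.
Sat(E[b U r]) = {0, 2, 3, 4, 5}
1 ∉ Sat(E[b U r]) = {0, 2, 3, 4, 5}, so the formula does not hold at 1.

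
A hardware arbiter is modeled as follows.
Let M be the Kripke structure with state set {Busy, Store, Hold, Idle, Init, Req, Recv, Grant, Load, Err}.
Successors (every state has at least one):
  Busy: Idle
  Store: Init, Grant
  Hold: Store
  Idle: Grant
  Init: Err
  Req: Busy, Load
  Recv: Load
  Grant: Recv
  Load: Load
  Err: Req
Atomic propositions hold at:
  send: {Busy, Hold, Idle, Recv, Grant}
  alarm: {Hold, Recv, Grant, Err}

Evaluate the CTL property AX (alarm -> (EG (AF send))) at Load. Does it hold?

AF send: least fixpoint, start Z0 = {Busy, Hold, Idle, Recv, Grant}, add states with every successor in Z. Already a fixed point.
Sat(AF send) = {Busy, Hold, Idle, Recv, Grant}
EG (AF send): greatest fixpoint, start Z0 = {Busy, Hold, Idle, Recv, Grant}, keep only states in Sat with some successor in Z. Z1 = {Busy, Idle, Grant}; Z2 = {Busy, Idle}; Z3 = {Busy}; Z4 = ∅; fixed.
Sat(EG (AF send)) = ∅
Sat(alarm -> (EG (AF send))) = {Busy, Store, Idle, Init, Req, Load}
Sat(AX (alarm -> (EG (AF send)))) = {s : every successor in {Busy, Store, Idle, Init, Req, Load}} = {Busy, Hold, Req, Recv, Load, Err}
Load ∈ Sat(AX (alarm -> (EG (AF send)))) = {Busy, Hold, Req, Recv, Load, Err}, so the formula holds at Load.

Yes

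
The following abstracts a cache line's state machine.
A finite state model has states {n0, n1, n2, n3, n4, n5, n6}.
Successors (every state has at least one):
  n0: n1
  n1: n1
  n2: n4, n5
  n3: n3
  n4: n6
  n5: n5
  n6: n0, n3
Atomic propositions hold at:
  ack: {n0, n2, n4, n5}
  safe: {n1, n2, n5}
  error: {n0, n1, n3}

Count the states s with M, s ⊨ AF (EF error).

6

EF error: least fixpoint, start Z0 = {n0, n1, n3}, add states with some successor in Z. Z1 = {n0, n1, n3, n6}; Z2 = {n0, n1, n3, n4, n6}; Z3 = {n0, n1, n2, n3, n4, n6}; fixed.
Sat(EF error) = {n0, n1, n2, n3, n4, n6}
AF (EF error): least fixpoint, start Z0 = {n0, n1, n2, n3, n4, n6}, add states with every successor in Z. Already a fixed point.
Sat(AF (EF error)) = {n0, n1, n2, n3, n4, n6}
|Sat(AF (EF error))| = |{n0, n1, n2, n3, n4, n6}| = 6.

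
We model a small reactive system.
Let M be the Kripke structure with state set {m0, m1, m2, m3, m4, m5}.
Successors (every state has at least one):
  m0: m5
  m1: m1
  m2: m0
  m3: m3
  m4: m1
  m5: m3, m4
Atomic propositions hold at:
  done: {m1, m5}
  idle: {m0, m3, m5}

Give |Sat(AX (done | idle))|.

Sat(done | idle) = {m0, m1, m3, m5}
Sat(AX (done | idle)) = {s : every successor in {m0, m1, m3, m5}} = {m0, m1, m2, m3, m4}
|Sat(AX (done | idle))| = |{m0, m1, m2, m3, m4}| = 5.

5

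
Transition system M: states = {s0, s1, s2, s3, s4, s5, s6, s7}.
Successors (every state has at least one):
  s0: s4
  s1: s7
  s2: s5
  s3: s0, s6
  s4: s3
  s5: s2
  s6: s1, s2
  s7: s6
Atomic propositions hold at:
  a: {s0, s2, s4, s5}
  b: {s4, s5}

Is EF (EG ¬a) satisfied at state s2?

Sat(¬a) = {s1, s3, s6, s7}
EG ¬a: greatest fixpoint, start Z0 = {s1, s3, s6, s7}, keep only states in Sat with some successor in Z. Already a fixed point.
Sat(EG ¬a) = {s1, s3, s6, s7}
EF (EG ¬a): least fixpoint, start Z0 = {s1, s3, s6, s7}, add states with some successor in Z. Z1 = {s1, s3, s4, s6, s7}; Z2 = {s0, s1, s3, s4, s6, s7}; fixed.
Sat(EF (EG ¬a)) = {s0, s1, s3, s4, s6, s7}
s2 ∉ Sat(EF (EG ¬a)) = {s0, s1, s3, s4, s6, s7}, so the formula does not hold at s2.

No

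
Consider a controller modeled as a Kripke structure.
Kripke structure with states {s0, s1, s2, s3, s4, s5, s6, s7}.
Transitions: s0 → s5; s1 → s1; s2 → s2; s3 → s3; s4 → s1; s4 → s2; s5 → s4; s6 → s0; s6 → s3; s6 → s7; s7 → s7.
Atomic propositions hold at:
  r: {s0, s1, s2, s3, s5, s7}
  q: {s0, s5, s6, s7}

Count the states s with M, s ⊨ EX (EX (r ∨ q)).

Sat(r ∨ q) = {s0, s1, s2, s3, s5, s6, s7}
Sat(EX (r ∨ q)) = {s : some successor in {s0, s1, s2, s3, s5, s6, s7}} = {s0, s1, s2, s3, s4, s6, s7}
Sat(EX (EX (r ∨ q))) = {s : some successor in {s0, s1, s2, s3, s4, s6, s7}} = {s1, s2, s3, s4, s5, s6, s7}
|Sat(EX (EX (r ∨ q)))| = |{s1, s2, s3, s4, s5, s6, s7}| = 7.

7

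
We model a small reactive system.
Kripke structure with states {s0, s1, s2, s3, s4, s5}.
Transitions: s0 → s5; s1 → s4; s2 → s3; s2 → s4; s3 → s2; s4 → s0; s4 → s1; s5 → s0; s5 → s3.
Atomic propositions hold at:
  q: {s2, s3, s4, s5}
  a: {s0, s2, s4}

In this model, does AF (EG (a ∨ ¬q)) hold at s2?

Sat(¬q) = {s0, s1}
Sat(a ∨ ¬q) = {s0, s1, s2, s4}
EG (a ∨ ¬q): greatest fixpoint, start Z0 = {s0, s1, s2, s4}, keep only states in Sat with some successor in Z. Z1 = {s1, s2, s4}; fixed.
Sat(EG (a ∨ ¬q)) = {s1, s2, s4}
AF (EG (a ∨ ¬q)): least fixpoint, start Z0 = {s1, s2, s4}, add states with every successor in Z. Z1 = {s1, s2, s3, s4}; fixed.
Sat(AF (EG (a ∨ ¬q))) = {s1, s2, s3, s4}
s2 ∈ Sat(AF (EG (a ∨ ¬q))) = {s1, s2, s3, s4}, so the formula holds at s2.

Yes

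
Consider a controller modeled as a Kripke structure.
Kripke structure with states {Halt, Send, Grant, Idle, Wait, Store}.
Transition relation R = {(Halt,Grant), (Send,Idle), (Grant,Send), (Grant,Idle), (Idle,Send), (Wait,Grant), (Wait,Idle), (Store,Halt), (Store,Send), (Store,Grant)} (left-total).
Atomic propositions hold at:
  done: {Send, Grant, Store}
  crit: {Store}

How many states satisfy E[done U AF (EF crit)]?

EF crit: least fixpoint, start Z0 = {Store}, add states with some successor in Z. Already a fixed point.
Sat(EF crit) = {Store}
AF (EF crit): least fixpoint, start Z0 = {Store}, add states with every successor in Z. Already a fixed point.
Sat(AF (EF crit)) = {Store}
E[done U AF (EF crit)]: least fixpoint, start Z0 = Sat(AF (EF crit)) = {Store}, add states in Sat(done) with some successor in Z. Already a fixed point.
Sat(E[done U AF (EF crit)]) = {Store}
|Sat(E[done U AF (EF crit)])| = |{Store}| = 1.

1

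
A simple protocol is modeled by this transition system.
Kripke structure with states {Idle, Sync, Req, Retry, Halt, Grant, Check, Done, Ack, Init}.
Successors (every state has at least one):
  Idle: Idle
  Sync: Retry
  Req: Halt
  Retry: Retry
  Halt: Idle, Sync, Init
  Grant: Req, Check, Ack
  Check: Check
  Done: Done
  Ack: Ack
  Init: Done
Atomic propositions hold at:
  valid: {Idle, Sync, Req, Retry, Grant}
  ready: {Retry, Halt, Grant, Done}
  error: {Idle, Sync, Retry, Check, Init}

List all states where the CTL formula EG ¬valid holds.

Sat(¬valid) = {Halt, Check, Done, Ack, Init}
EG ¬valid: greatest fixpoint, start Z0 = {Halt, Check, Done, Ack, Init}, keep only states in Sat with some successor in Z. Already a fixed point.
Sat(EG ¬valid) = {Halt, Check, Done, Ack, Init}

{Halt, Check, Done, Ack, Init}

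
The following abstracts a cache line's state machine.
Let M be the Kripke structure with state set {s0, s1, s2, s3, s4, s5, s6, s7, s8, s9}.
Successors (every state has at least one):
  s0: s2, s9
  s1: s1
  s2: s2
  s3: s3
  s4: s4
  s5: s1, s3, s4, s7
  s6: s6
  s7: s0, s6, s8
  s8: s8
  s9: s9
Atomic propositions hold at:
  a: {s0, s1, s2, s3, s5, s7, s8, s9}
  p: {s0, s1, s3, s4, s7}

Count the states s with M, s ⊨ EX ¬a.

Sat(¬a) = {s4, s6}
Sat(EX ¬a) = {s : some successor in {s4, s6}} = {s4, s5, s6, s7}
|Sat(EX ¬a)| = |{s4, s5, s6, s7}| = 4.

4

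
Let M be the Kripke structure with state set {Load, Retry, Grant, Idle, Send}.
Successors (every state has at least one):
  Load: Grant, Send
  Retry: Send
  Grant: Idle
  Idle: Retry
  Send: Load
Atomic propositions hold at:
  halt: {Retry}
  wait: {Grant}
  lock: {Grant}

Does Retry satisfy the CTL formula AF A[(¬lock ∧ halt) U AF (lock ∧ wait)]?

No

Sat(¬lock) = {Load, Retry, Idle, Send}
Sat(¬lock ∧ halt) = {Retry}
Sat(lock ∧ wait) = {Grant}
AF (lock ∧ wait): least fixpoint, start Z0 = {Grant}, add states with every successor in Z. Already a fixed point.
Sat(AF (lock ∧ wait)) = {Grant}
A[(¬lock ∧ halt) U AF (lock ∧ wait)]: least fixpoint, start Z0 = Sat(AF (lock ∧ wait)) = {Grant}, add states in Sat(¬lock ∧ halt) with every successor in Z. Already a fixed point.
Sat(A[(¬lock ∧ halt) U AF (lock ∧ wait)]) = {Grant}
AF A[(¬lock ∧ halt) U AF (lock ∧ wait)]: least fixpoint, start Z0 = {Grant}, add states with every successor in Z. Already a fixed point.
Sat(AF A[(¬lock ∧ halt) U AF (lock ∧ wait)]) = {Grant}
Retry ∉ Sat(AF A[(¬lock ∧ halt) U AF (lock ∧ wait)]) = {Grant}, so the formula does not hold at Retry.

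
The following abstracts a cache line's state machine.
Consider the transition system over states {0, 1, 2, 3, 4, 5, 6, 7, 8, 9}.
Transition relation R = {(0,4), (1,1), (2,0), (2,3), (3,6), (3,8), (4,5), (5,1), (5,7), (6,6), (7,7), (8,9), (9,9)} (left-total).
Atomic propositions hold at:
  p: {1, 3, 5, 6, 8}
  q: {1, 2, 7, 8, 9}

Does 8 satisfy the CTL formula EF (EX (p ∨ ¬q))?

No

Sat(¬q) = {0, 3, 4, 5, 6}
Sat(p ∨ ¬q) = {0, 1, 3, 4, 5, 6, 8}
Sat(EX (p ∨ ¬q)) = {s : some successor in {0, 1, 3, 4, 5, 6, 8}} = {0, 1, 2, 3, 4, 5, 6}
EF (EX (p ∨ ¬q)): least fixpoint, start Z0 = {0, 1, 2, 3, 4, 5, 6}, add states with some successor in Z. Already a fixed point.
Sat(EF (EX (p ∨ ¬q))) = {0, 1, 2, 3, 4, 5, 6}
8 ∉ Sat(EF (EX (p ∨ ¬q))) = {0, 1, 2, 3, 4, 5, 6}, so the formula does not hold at 8.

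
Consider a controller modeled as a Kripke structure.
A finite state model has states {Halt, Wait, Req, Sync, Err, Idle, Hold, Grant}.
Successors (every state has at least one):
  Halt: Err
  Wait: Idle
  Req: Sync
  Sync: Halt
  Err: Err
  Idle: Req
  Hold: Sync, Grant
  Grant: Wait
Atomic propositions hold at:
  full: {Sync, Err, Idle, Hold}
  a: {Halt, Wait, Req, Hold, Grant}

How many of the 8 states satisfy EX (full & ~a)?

5

Sat(~a) = {Sync, Err, Idle}
Sat(full & ~a) = {Sync, Err, Idle}
Sat(EX (full & ~a)) = {s : some successor in {Sync, Err, Idle}} = {Halt, Wait, Req, Err, Hold}
|Sat(EX (full & ~a))| = |{Halt, Wait, Req, Err, Hold}| = 5.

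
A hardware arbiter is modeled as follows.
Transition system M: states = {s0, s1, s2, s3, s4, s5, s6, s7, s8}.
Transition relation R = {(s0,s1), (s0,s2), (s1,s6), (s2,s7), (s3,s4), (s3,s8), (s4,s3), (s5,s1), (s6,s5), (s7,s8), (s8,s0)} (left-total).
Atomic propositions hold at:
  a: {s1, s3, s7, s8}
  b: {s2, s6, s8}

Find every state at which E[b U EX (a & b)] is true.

Sat(a & b) = {s8}
Sat(EX (a & b)) = {s : some successor in {s8}} = {s3, s7}
E[b U EX (a & b)]: least fixpoint, start Z0 = Sat(EX (a & b)) = {s3, s7}, add states in Sat(b) with some successor in Z. Z1 = {s2, s3, s7}; fixed.
Sat(E[b U EX (a & b)]) = {s2, s3, s7}

{s2, s3, s7}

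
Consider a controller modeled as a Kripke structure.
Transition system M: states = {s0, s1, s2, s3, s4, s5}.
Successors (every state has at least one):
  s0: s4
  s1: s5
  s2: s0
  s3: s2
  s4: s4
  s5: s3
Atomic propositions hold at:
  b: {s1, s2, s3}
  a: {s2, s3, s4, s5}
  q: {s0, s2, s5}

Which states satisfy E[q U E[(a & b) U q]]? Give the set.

{s0, s2, s3, s5}

Sat(a & b) = {s2, s3}
E[(a & b) U q]: least fixpoint, start Z0 = Sat(q) = {s0, s2, s5}, add states in Sat(a & b) with some successor in Z. Z1 = {s0, s2, s3, s5}; fixed.
Sat(E[(a & b) U q]) = {s0, s2, s3, s5}
E[q U E[(a & b) U q]]: least fixpoint, start Z0 = Sat(E[(a & b) U q]) = {s0, s2, s3, s5}, add states in Sat(q) with some successor in Z. Already a fixed point.
Sat(E[q U E[(a & b) U q]]) = {s0, s2, s3, s5}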